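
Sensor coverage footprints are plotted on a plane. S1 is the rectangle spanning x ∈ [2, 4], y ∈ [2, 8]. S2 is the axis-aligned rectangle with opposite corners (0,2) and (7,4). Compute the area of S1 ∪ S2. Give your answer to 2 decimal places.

By inclusion–exclusion:
Individual areas: |S1| = 12, |S2| = 14.
|S1∩S2|: x∈[2,4], y∈[2,4] → 2·2 = 4.
|S1 ∪ S2| = 26 − 4 = 22.00.

22.00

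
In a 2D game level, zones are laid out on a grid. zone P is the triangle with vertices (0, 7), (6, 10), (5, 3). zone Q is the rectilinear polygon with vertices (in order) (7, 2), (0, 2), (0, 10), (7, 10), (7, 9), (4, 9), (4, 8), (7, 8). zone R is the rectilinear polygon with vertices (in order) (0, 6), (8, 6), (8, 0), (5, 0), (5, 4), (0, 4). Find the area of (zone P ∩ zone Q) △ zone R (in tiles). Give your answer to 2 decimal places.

|zone P ∩ zone Q| = 17.7143.
|(zone P ∩ zone Q) ∩ zone R| = 5.6429.
|(zone P ∩ zone Q) △ zone R| = 17.7143 + 28 − 11.2857 = 34.43.

34.43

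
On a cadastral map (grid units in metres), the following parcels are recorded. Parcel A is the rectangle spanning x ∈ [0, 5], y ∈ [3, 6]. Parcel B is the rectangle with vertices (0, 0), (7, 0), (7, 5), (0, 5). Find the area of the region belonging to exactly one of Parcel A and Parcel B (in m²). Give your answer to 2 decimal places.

|Parcel A∩Parcel B|: x∈[0,5], y∈[3,5] → 5·2 = 10.
|Parcel A △ Parcel B| = |Parcel A| + |Parcel B| − 2·|Parcel A∩Parcel B| = 15 + 35 − 20 = 30.00.

30.00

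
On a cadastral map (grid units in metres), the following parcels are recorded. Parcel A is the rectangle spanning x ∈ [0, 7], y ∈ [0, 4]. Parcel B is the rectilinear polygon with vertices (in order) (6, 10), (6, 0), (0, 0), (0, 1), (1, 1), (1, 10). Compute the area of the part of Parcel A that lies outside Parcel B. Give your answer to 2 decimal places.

7.00

|Parcel A| = 28, |Parcel A∩Parcel B| = 21.
|Parcel A ∖ Parcel B| = |Parcel A| − |Parcel A∩Parcel B| = 28 − 21 = 7.00.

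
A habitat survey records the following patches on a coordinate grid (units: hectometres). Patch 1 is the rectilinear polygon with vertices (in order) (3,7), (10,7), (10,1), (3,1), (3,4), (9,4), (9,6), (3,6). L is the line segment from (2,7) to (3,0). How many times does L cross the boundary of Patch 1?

The segment lies entirely outside Patch 1 and never meets its boundary.

0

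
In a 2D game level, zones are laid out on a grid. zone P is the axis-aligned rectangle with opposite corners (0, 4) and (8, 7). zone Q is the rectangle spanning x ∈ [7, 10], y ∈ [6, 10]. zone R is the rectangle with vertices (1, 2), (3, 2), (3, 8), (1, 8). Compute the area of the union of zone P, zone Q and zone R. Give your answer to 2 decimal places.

41.00

By inclusion–exclusion:
Individual areas: |zone P| = 24, |zone Q| = 12, |zone R| = 12.
|zone P∩zone Q|: x∈[7,8], y∈[6,7] → 1·1 = 1.
|zone P∩zone R|: x∈[1,3], y∈[4,7] → 2·3 = 6.
|zone Q∩zone R| = 0 (no overlap).
|zone P∩zone Q∩zone R| = 0.
|zone P ∪ zone Q ∪ zone R| = 48 − 7 + 0 = 41.00.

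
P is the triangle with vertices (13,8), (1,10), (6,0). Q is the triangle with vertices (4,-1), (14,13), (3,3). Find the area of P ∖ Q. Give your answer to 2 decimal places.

38.02

|P| = 55, |P∩Q| = 16.9826.
|P ∖ Q| = |P| − |P∩Q| = 55 − 16.9826 = 38.02.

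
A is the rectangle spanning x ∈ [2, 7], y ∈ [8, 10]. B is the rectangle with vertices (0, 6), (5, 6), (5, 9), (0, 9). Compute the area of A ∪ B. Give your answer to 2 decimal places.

By inclusion–exclusion:
Individual areas: |A| = 10, |B| = 15.
|A∩B|: x∈[2,5], y∈[8,9] → 3·1 = 3.
|A ∪ B| = 25 − 3 = 22.00.

22.00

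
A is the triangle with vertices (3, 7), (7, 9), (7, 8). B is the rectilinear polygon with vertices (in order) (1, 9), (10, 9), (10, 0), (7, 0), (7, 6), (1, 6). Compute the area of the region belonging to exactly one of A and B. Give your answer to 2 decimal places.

|A| = 2, |B| = 45, |A∩B| = 2.
|A △ B| = |A| + |B| − 2·|A∩B| = 2 + 45 − 4 = 43.00.

43.00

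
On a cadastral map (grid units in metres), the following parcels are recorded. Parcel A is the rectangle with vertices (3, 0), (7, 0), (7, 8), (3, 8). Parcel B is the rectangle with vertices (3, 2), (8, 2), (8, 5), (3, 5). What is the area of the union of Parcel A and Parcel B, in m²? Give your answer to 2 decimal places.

By inclusion–exclusion:
Individual areas: |Parcel A| = 32, |Parcel B| = 15.
|Parcel A∩Parcel B|: x∈[3,7], y∈[2,5] → 4·3 = 12.
|Parcel A ∪ Parcel B| = 47 − 12 = 35.00.

35.00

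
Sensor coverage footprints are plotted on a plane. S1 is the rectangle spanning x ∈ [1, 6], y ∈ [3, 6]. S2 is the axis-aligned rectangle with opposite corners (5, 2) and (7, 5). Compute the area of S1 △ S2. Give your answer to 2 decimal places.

|S1∩S2|: x∈[5,6], y∈[3,5] → 1·2 = 2.
|S1 △ S2| = |S1| + |S2| − 2·|S1∩S2| = 15 + 6 − 4 = 17.00.

17.00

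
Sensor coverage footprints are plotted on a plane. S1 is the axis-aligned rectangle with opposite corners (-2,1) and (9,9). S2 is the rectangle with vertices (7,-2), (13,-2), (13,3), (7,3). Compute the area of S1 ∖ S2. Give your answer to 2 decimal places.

|S1∩S2|: x∈[7,9], y∈[1,3] → 2·2 = 4.
|S1| = 88.
|S1 ∖ S2| = |S1| − |S1∩S2| = 88 − 4 = 84.00.

84.00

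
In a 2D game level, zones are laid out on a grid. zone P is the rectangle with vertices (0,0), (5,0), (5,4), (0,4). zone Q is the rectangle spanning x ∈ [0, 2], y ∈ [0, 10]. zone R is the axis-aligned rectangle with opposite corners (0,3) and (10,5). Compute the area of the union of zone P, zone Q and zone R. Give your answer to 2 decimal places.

By inclusion–exclusion:
Individual areas: |zone P| = 20, |zone Q| = 20, |zone R| = 20.
|zone P∩zone Q|: x∈[0,2], y∈[0,4] → 2·4 = 8.
|zone P∩zone R|: x∈[0,5], y∈[3,4] → 5·1 = 5.
|zone Q∩zone R|: x∈[0,2], y∈[3,5] → 2·2 = 4.
|zone P∩zone Q∩zone R| = 2.
|zone P ∪ zone Q ∪ zone R| = 60 − 17 + 2 = 45.00.

45.00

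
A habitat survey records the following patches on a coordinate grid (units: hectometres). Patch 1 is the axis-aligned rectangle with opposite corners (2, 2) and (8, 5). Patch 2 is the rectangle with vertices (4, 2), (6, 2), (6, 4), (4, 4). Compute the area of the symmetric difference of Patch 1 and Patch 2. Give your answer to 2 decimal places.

|Patch 1∩Patch 2|: x∈[4,6], y∈[2,4] → 2·2 = 4.
|Patch 1 △ Patch 2| = |Patch 1| + |Patch 2| − 2·|Patch 1∩Patch 2| = 18 + 4 − 8 = 14.00.

14.00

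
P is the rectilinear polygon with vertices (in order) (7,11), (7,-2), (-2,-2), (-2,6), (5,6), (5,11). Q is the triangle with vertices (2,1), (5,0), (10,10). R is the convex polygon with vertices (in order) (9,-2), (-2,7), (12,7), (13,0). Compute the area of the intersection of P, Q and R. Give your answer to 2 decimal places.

9.19

The intersection is the polygon with vertices (5.452,0.903), (3.404,2.579), (7,6.625), (7,4).
By the shoelace formula its area is 9.19.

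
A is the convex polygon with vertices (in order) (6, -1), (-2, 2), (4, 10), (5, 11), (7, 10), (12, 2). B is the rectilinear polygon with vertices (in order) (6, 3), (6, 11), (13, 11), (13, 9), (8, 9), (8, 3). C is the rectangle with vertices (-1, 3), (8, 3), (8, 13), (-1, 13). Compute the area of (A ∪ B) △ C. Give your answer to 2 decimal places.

93.88

|A ∪ B| = 103.05.
|(A ∪ B) ∩ C| = 49.5833.
|(A ∪ B) △ C| = 103.05 + 90 − 99.1667 = 93.88.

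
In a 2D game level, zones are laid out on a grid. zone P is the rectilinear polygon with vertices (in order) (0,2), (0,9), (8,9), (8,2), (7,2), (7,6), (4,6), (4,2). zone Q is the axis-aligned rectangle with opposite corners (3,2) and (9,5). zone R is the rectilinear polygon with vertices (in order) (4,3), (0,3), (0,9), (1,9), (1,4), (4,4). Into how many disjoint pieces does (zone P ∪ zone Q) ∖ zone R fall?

1

(zone P ∪ zone Q) ∖ zone R is a single connected region.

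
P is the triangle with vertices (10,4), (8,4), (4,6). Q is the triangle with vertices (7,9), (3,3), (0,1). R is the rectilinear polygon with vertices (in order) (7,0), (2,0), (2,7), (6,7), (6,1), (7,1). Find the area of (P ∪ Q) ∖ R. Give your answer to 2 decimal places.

|P ∪ Q| = 6.9552.
|(P ∪ Q) ∩ R| = 3.9195.
|(P ∪ Q) ∖ R| = 6.9552 − 3.9195 = 3.04.

3.04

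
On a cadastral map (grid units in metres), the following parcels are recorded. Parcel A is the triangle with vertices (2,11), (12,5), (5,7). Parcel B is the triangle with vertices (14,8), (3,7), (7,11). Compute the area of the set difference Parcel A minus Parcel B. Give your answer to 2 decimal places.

7.22

|Parcel A| = 11, |Parcel A∩Parcel B| = 3.7806.
|Parcel A ∖ Parcel B| = |Parcel A| − |Parcel A∩Parcel B| = 11 − 3.7806 = 7.22.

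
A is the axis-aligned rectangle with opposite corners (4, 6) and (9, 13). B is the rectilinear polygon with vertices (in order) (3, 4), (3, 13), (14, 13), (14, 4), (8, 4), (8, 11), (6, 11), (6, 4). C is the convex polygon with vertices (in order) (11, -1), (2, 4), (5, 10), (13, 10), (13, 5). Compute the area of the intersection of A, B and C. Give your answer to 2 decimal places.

11.00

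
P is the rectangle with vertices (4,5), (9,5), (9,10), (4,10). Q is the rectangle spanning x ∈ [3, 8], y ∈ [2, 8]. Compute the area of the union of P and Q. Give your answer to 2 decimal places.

43.00

By inclusion–exclusion:
Individual areas: |P| = 25, |Q| = 30.
|P∩Q|: x∈[4,8], y∈[5,8] → 4·3 = 12.
|P ∪ Q| = 55 − 12 = 43.00.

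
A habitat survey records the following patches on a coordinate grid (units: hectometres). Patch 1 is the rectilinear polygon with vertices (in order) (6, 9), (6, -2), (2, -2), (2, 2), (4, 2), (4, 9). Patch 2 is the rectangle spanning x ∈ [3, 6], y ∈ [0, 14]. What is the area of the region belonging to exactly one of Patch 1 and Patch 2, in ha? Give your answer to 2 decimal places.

|Patch 1| = 30, |Patch 2| = 42, |Patch 1∩Patch 2| = 20.
|Patch 1 △ Patch 2| = |Patch 1| + |Patch 2| − 2·|Patch 1∩Patch 2| = 30 + 42 − 40 = 32.00.

32.00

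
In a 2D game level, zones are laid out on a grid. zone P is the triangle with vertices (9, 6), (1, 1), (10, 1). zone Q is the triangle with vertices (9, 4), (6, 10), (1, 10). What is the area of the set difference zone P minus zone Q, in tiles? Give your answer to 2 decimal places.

21.81

|zone P| = 22.5, |zone P∩zone Q| = 0.6926.
|zone P ∖ zone Q| = |zone P| − |zone P∩zone Q| = 22.5 − 0.6926 = 21.81.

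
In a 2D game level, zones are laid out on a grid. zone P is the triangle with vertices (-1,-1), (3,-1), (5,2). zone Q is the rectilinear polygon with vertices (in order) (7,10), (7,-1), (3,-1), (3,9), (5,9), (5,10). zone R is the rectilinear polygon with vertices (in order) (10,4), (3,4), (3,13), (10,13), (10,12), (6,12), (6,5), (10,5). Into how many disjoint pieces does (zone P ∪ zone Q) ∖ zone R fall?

2

(zone P ∪ zone Q) ∖ zone R splits into 2 disjoint pieces (area 24, area 5).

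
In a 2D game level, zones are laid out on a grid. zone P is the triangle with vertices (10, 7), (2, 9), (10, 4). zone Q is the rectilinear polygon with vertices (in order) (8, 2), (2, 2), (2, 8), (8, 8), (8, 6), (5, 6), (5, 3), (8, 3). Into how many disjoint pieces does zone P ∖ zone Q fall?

2

zone P ∖ zone Q splits into 2 disjoint pieces (area 5.7, area 1.2).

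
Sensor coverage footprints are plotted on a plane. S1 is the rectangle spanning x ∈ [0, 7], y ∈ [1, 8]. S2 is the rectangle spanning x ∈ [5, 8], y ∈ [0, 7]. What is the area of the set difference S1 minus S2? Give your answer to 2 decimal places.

|S1∩S2|: x∈[5,7], y∈[1,7] → 2·6 = 12.
|S1| = 49.
|S1 ∖ S2| = |S1| − |S1∩S2| = 49 − 12 = 37.00.

37.00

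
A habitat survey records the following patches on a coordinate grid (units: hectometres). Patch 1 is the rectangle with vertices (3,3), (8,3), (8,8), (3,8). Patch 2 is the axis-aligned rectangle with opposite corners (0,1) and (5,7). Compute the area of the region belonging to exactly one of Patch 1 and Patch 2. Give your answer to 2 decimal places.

39.00

|Patch 1∩Patch 2|: x∈[3,5], y∈[3,7] → 2·4 = 8.
|Patch 1 △ Patch 2| = |Patch 1| + |Patch 2| − 2·|Patch 1∩Patch 2| = 25 + 30 − 16 = 39.00.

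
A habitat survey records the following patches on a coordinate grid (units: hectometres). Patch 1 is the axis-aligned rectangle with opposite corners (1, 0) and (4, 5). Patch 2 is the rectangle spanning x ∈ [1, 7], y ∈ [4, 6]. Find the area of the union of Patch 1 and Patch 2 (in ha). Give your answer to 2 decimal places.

By inclusion–exclusion:
Individual areas: |Patch 1| = 15, |Patch 2| = 12.
|Patch 1∩Patch 2|: x∈[1,4], y∈[4,5] → 3·1 = 3.
|Patch 1 ∪ Patch 2| = 27 − 3 = 24.00.

24.00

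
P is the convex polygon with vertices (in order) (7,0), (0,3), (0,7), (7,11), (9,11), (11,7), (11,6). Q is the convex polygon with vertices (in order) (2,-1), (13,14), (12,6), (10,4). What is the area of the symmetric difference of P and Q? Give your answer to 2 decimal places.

|P| = 80.5, |Q| = 39.5, |P∩Q| = 24.1887.
|P △ Q| = |P| + |Q| − 2·|P∩Q| = 80.5 + 39.5 − 48.3774 = 71.62.

71.62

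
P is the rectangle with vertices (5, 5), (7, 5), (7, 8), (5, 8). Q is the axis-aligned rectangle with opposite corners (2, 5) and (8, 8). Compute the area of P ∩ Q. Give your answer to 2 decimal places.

|P∩Q|: x∈[5,7], y∈[5,8] → 2·3 = 6.

6.00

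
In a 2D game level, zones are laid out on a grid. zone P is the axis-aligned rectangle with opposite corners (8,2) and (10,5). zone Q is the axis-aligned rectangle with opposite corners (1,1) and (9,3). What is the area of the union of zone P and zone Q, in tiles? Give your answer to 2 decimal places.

21.00

By inclusion–exclusion:
Individual areas: |zone P| = 6, |zone Q| = 16.
|zone P∩zone Q|: x∈[8,9], y∈[2,3] → 1·1 = 1.
|zone P ∪ zone Q| = 22 − 1 = 21.00.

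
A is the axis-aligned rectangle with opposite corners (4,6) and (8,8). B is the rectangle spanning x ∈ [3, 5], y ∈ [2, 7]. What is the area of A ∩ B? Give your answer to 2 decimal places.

1.00

|A∩B|: x∈[4,5], y∈[6,7] → 1·1 = 1.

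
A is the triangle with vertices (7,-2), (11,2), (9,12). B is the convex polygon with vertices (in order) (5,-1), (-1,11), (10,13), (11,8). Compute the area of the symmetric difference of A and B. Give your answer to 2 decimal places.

|A| = 24, |B| = 91.5, |A∩B| = 8.2238.
|A △ B| = |A| + |B| − 2·|A∩B| = 24 + 91.5 − 16.4476 = 99.05.

99.05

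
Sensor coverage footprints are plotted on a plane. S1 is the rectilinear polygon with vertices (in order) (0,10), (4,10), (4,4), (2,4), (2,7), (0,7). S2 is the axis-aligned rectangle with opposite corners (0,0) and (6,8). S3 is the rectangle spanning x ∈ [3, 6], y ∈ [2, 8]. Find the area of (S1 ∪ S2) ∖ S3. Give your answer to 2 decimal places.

38.00

|S1 ∪ S2| = 56.
|(S1 ∪ S2) ∩ S3| = 18.
|(S1 ∪ S2) ∖ S3| = 56 − 18 = 38.00.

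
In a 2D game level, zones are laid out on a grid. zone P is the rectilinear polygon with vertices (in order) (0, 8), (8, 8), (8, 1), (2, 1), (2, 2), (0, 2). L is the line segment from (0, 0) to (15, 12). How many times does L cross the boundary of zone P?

The segment meets the boundary at (8,6.4), (2,1.6).

2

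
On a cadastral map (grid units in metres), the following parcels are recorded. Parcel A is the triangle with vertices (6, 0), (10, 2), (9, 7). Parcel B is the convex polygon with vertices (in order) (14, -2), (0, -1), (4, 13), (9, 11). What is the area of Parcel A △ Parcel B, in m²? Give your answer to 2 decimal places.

116.50

|Parcel A| = 11, |Parcel B| = 127.5, |Parcel A∩Parcel B| = 11.
|Parcel A △ Parcel B| = |Parcel A| + |Parcel B| − 2·|Parcel A∩Parcel B| = 11 + 127.5 − 22 = 116.50.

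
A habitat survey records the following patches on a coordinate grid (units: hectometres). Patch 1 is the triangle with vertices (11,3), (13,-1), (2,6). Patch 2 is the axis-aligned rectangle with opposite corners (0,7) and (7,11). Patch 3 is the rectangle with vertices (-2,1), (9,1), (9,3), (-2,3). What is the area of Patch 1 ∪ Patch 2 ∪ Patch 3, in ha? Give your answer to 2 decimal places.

63.34

By inclusion–exclusion:
Individual areas: |Patch 1| = 15, |Patch 2| = 28, |Patch 3| = 22.
|Patch 1∩Patch 2| = 0.
|Patch 1∩Patch 3| = 1.6623.
|Patch 2∩Patch 3| = 0 (no overlap).
|Patch 1∩Patch 2∩Patch 3| = 0.
|Patch 1 ∪ Patch 2 ∪ Patch 3| = 65 − 1.6623 + 0 = 63.34.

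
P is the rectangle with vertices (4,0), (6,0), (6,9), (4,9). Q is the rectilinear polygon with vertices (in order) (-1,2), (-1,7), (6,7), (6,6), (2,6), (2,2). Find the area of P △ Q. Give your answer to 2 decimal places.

|P| = 18, |Q| = 19, |P∩Q| = 2.
|P △ Q| = |P| + |Q| − 2·|P∩Q| = 18 + 19 − 4 = 33.00.

33.00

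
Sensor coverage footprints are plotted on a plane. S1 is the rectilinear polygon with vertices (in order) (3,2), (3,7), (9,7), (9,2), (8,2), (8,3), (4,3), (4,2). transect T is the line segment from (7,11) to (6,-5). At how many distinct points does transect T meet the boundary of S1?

2

The segment meets the boundary at (6.5,3), (6.75,7).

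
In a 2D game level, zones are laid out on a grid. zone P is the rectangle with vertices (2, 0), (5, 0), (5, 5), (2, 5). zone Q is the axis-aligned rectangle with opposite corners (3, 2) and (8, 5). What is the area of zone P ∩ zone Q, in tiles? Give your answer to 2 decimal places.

|zone P∩zone Q|: x∈[3,5], y∈[2,5] → 2·3 = 6.

6.00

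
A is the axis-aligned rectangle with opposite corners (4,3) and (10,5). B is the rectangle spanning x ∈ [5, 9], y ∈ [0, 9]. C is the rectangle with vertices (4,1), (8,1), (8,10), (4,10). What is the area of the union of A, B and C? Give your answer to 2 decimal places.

50.00

By inclusion–exclusion:
Individual areas: |A| = 12, |B| = 36, |C| = 36.
|A∩B|: x∈[5,9], y∈[3,5] → 4·2 = 8.
|A∩C|: x∈[4,8], y∈[3,5] → 4·2 = 8.
|B∩C|: x∈[5,8], y∈[1,9] → 3·8 = 24.
|A∩B∩C| = 6.
|A ∪ B ∪ C| = 84 − 40 + 6 = 50.00.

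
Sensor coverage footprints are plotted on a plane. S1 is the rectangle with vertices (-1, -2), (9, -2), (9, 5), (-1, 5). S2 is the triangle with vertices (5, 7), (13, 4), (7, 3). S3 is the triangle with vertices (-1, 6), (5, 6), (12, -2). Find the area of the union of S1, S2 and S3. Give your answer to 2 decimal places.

86.33

By inclusion–exclusion:
Individual areas: |S1| = 70, |S2| = 13, |S3| = 24.
|S1∩S2| = 4.6667.
|S1∩S3| = 16.0014.
|S2∩S3| = 0.4924.
|S1∩S2∩S3| = 0.4924.
|S1 ∪ S2 ∪ S3| = 107 − 21.1605 + 0.4924 = 86.33.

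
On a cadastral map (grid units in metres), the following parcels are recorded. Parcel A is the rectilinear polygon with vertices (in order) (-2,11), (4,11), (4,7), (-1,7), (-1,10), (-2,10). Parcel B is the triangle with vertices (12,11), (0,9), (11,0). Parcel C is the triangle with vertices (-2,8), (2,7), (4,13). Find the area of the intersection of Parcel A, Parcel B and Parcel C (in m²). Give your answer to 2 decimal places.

2.91

The intersection is the polygon with vertices (0,9), (2.824,9.471), (2.095,7.286).
By the shoelace formula its area is 2.91.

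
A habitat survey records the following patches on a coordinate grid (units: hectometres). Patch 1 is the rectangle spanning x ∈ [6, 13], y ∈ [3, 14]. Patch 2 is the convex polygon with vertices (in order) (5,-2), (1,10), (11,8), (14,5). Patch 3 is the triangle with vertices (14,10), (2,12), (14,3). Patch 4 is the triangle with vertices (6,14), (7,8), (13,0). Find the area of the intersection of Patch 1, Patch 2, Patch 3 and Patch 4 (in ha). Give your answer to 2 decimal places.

The intersection is the polygon with vertices (6.952,8.286), (6.862,8.828), (8.778,8.444), (10,6).
By the shoelace formula its area is 2.83.

2.83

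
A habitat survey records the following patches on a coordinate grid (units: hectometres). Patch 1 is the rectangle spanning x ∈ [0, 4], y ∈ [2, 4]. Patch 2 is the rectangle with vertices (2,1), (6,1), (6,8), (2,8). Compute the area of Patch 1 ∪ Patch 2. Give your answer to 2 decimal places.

By inclusion–exclusion:
Individual areas: |Patch 1| = 8, |Patch 2| = 28.
|Patch 1∩Patch 2|: x∈[2,4], y∈[2,4] → 2·2 = 4.
|Patch 1 ∪ Patch 2| = 36 − 4 = 32.00.

32.00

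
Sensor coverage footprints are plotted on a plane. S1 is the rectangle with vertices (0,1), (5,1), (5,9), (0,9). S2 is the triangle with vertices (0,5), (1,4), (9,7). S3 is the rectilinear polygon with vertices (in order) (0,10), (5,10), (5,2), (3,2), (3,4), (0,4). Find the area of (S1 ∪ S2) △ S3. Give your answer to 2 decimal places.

17.22

|S1 ∪ S2| = 41.2222.
|(S1 ∪ S2) ∩ S3| = 29.
|(S1 ∪ S2) △ S3| = 41.2222 + 34 − 58 = 17.22.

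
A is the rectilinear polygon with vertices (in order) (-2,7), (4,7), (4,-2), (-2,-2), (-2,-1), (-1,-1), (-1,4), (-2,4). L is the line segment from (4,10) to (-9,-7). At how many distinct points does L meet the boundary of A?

The segment meets the boundary at (-1,3.462), (1.706,7).

2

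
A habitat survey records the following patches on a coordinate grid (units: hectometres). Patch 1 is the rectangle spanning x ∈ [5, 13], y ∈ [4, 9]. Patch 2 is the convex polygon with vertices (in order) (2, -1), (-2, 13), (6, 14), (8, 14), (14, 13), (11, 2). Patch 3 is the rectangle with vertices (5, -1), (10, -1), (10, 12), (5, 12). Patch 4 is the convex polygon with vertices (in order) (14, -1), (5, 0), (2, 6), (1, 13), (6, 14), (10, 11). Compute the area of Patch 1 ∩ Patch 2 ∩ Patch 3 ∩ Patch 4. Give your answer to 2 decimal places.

25.00

The intersection is the polygon with vertices (10,9), (10,4), (5,4), (5,9).
By the shoelace formula its area is 25.00.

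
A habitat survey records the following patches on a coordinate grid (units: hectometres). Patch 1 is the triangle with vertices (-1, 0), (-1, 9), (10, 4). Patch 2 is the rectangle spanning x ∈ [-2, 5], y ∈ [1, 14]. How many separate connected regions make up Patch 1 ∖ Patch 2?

Patch 1 ∖ Patch 2 splits into 2 disjoint pieces (area 1.375, area 10.2273).

2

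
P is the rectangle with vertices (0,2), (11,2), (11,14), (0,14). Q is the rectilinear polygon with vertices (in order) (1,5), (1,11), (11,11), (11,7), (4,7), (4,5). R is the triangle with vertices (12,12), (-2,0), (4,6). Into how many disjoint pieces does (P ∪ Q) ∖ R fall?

2

(P ∪ Q) ∖ R splits into 2 disjoint pieces (area 48.7619, area 77.625).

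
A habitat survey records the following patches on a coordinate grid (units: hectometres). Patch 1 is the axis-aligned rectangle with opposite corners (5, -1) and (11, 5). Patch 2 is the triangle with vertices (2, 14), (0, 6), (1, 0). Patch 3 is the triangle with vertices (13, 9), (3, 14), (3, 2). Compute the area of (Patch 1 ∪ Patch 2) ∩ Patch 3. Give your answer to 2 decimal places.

The region (Patch 1 ∪ Patch 2) ∩ Patch 3 is the polygon with vertices (5,5), (7.286,5), (5,3.4).
By the shoelace formula its area is 1.83.

1.83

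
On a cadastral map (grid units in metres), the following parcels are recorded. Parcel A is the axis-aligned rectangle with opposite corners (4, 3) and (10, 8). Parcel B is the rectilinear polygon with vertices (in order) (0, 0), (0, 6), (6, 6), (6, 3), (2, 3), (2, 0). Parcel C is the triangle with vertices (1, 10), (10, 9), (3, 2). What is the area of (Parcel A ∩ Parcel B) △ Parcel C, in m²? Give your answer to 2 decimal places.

33.00

|Parcel A ∩ Parcel B| = 6.
|(Parcel A ∩ Parcel B) ∩ Parcel C| = 4.
|(Parcel A ∩ Parcel B) △ Parcel C| = 6 + 35 − 8 = 33.00.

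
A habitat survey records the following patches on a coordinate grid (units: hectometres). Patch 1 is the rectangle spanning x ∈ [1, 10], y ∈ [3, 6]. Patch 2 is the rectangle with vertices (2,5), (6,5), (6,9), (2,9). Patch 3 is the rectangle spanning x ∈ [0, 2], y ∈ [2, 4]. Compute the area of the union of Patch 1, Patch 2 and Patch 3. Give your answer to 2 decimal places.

By inclusion–exclusion:
Individual areas: |Patch 1| = 27, |Patch 2| = 16, |Patch 3| = 4.
|Patch 1∩Patch 2|: x∈[2,6], y∈[5,6] → 4·1 = 4.
|Patch 1∩Patch 3|: x∈[1,2], y∈[3,4] → 1·1 = 1.
|Patch 2∩Patch 3| = 0 (no overlap).
|Patch 1∩Patch 2∩Patch 3| = 0.
|Patch 1 ∪ Patch 2 ∪ Patch 3| = 47 − 5 + 0 = 42.00.

42.00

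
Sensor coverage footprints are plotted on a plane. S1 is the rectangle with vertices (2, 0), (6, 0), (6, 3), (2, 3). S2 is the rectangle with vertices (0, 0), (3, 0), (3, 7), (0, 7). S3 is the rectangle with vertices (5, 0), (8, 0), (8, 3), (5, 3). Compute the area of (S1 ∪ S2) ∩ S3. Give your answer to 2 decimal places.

The region (S1 ∪ S2) ∩ S3 is the polygon with vertices (6,0), (5,0), (5,3), (6,3).
By the shoelace formula its area is 3.00.

3.00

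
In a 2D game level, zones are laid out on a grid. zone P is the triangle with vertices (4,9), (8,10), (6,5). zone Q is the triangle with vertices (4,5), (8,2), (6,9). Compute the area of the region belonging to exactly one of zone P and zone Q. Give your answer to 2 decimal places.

|zone P| = 9, |zone Q| = 11, |zone P∩zone Q| = 3.3333.
|zone P △ zone Q| = |zone P| + |zone Q| − 2·|zone P∩zone Q| = 9 + 11 − 6.6667 = 13.33.

13.33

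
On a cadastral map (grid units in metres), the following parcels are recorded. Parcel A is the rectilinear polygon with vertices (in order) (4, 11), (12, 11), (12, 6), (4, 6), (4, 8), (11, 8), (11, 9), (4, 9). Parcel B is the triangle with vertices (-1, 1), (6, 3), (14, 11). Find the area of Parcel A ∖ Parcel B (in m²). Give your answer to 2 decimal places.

28.17

|Parcel A| = 33, |Parcel A∩Parcel B| = 4.8333.
|Parcel A ∖ Parcel B| = |Parcel A| − |Parcel A∩Parcel B| = 33 − 4.8333 = 28.17.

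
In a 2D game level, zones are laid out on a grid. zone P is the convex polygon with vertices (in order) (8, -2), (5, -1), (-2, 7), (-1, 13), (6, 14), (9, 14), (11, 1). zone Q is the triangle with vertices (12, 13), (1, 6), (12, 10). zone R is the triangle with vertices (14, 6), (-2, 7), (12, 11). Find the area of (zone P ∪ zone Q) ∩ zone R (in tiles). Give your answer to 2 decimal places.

27.12

The region (zone P ∪ zone Q) ∩ zone R is the polygon with vertices (12,10), (9.742,9.179), (10.194,6.238), (-2,7), (12,11).
By the shoelace formula its area is 27.12.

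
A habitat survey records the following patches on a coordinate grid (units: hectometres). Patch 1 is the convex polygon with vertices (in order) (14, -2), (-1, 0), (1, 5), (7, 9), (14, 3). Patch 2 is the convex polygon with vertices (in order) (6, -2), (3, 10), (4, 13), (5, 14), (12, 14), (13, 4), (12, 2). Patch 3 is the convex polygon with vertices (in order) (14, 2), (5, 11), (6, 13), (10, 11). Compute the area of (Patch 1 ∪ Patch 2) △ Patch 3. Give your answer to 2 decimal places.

138.80

|Patch 1 ∪ Patch 2| = 166.1761.
|(Patch 1 ∪ Patch 2) ∩ Patch 3| = 27.437.
|(Patch 1 ∪ Patch 2) △ Patch 3| = 166.1761 + 27.5 − 54.874 = 138.80.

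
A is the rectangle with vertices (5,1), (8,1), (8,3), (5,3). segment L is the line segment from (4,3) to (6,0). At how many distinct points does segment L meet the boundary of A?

The segment meets the boundary at (5.333,1), (5,1.5).

2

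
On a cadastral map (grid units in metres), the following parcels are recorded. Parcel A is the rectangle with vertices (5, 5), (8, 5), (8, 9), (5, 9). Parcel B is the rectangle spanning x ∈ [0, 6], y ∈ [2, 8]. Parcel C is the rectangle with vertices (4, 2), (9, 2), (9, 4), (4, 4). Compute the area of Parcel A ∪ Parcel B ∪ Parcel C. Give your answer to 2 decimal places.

By inclusion–exclusion:
Individual areas: |Parcel A| = 12, |Parcel B| = 36, |Parcel C| = 10.
|Parcel A∩Parcel B|: x∈[5,6], y∈[5,8] → 1·3 = 3.
|Parcel A∩Parcel C| = 0 (no overlap).
|Parcel B∩Parcel C|: x∈[4,6], y∈[2,4] → 2·2 = 4.
|Parcel A∩Parcel B∩Parcel C| = 0.
|Parcel A ∪ Parcel B ∪ Parcel C| = 58 − 7 + 0 = 51.00.

51.00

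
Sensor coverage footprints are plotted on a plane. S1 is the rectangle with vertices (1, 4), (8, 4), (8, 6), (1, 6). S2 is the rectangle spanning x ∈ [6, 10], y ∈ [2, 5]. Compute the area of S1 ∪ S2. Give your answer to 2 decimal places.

By inclusion–exclusion:
Individual areas: |S1| = 14, |S2| = 12.
|S1∩S2|: x∈[6,8], y∈[4,5] → 2·1 = 2.
|S1 ∪ S2| = 26 − 2 = 24.00.

24.00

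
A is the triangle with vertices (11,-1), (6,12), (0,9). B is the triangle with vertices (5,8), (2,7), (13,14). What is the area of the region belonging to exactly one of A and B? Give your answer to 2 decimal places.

|A| = 46.5, |B| = 5, |A∩B| = 2.859.
|A △ B| = |A| + |B| − 2·|A∩B| = 46.5 + 5 − 5.718 = 45.78.

45.78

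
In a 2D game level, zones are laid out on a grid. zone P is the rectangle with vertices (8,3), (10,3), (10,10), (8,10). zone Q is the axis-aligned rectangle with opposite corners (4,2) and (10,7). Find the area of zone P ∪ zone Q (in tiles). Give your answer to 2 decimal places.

36.00

By inclusion–exclusion:
Individual areas: |zone P| = 14, |zone Q| = 30.
|zone P∩zone Q|: x∈[8,10], y∈[3,7] → 2·4 = 8.
|zone P ∪ zone Q| = 44 − 8 = 36.00.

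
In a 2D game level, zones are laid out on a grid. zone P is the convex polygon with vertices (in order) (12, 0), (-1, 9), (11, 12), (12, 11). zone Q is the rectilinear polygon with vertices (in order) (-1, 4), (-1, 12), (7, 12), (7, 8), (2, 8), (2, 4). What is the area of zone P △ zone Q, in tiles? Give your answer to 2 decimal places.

90.77

|zone P| = 79, |zone Q| = 44, |zone P∩zone Q| = 16.1154.
|zone P △ zone Q| = |zone P| + |zone Q| − 2·|zone P∩zone Q| = 79 + 44 − 32.2308 = 90.77.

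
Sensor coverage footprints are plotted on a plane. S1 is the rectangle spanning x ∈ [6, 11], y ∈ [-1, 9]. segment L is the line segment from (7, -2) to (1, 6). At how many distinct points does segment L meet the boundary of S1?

2

The segment meets the boundary at (6,-0.667), (6.25,-1).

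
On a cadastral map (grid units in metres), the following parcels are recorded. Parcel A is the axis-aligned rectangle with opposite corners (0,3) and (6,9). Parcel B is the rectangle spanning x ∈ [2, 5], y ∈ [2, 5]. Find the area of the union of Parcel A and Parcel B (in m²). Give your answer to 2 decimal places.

By inclusion–exclusion:
Individual areas: |Parcel A| = 36, |Parcel B| = 9.
|Parcel A∩Parcel B|: x∈[2,5], y∈[3,5] → 3·2 = 6.
|Parcel A ∪ Parcel B| = 45 − 6 = 39.00.

39.00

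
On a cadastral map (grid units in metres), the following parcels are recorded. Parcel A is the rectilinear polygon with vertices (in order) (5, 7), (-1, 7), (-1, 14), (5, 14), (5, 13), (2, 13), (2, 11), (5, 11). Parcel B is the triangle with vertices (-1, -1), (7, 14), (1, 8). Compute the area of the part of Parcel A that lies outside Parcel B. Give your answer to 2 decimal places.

|Parcel A| = 36, |Parcel A∩Parcel B| = 8.7944.
|Parcel A ∖ Parcel B| = |Parcel A| − |Parcel A∩Parcel B| = 36 − 8.7944 = 27.21.

27.21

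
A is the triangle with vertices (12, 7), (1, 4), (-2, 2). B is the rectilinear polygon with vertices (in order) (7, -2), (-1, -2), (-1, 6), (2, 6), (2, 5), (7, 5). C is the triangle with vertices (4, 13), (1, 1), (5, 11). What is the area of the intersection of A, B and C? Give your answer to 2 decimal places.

0.40

The intersection is the polygon with vertices (2.347,4.367), (1.967,3.417), (1.569,3.275), (1.805,4.22).
By the shoelace formula its area is 0.40.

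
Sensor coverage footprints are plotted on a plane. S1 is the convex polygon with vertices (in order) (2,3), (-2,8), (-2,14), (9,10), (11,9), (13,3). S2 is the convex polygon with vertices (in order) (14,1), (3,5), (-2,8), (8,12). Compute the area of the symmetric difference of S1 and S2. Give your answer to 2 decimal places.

48.65

|S1| = 108, |S2| = 73.5, |S1∩S2| = 66.4257.
|S1 △ S2| = |S1| + |S2| − 2·|S1∩S2| = 108 + 73.5 − 132.8515 = 48.65.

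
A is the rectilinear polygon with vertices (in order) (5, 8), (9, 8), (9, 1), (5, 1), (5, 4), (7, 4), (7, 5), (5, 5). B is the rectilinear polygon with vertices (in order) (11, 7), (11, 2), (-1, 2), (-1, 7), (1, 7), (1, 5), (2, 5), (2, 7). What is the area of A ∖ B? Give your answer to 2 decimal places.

|A| = 26, |A∩B| = 18.
|A ∖ B| = |A| − |A∩B| = 26 − 18 = 8.00.

8.00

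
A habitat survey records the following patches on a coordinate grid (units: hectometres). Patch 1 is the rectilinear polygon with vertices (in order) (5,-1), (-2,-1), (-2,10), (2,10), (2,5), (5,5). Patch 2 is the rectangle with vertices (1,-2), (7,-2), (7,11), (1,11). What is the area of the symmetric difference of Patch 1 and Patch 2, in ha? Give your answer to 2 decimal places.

82.00

|Patch 1| = 62, |Patch 2| = 78, |Patch 1∩Patch 2| = 29.
|Patch 1 △ Patch 2| = |Patch 1| + |Patch 2| − 2·|Patch 1∩Patch 2| = 62 + 78 − 58 = 82.00.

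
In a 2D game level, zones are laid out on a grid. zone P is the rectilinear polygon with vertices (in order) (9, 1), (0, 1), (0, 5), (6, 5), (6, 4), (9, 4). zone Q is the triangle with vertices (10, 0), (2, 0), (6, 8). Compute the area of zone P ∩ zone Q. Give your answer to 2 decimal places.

18.00

The intersection is the polygon with vertices (2.5,1), (4.5,5), (6,5), (6,4), (8,4), (9,2), (9,1).
By the shoelace formula its area is 18.00.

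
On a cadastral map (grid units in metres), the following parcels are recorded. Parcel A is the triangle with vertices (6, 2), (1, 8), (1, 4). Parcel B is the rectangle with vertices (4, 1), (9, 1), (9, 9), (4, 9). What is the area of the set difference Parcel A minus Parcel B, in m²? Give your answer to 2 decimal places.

|Parcel A| = 10, |Parcel A∩Parcel B| = 1.6.
|Parcel A ∖ Parcel B| = |Parcel A| − |Parcel A∩Parcel B| = 10 − 1.6 = 8.40.

8.40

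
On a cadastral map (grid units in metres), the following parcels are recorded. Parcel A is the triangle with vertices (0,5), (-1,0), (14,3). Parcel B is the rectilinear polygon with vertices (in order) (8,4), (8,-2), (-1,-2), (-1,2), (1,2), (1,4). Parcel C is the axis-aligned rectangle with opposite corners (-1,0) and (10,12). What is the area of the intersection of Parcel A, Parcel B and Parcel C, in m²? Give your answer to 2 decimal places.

23.43

The intersection is the polygon with vertices (1,2), (1,4), (7,4), (8,3.857), (8,1.8), (-1,0), (-0.6,2).
By the shoelace formula its area is 23.43.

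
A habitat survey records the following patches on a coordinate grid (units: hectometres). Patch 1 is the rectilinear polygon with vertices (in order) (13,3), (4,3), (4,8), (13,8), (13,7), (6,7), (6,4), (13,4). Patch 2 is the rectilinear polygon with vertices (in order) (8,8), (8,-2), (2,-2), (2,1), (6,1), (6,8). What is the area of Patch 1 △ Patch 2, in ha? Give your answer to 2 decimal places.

|Patch 1| = 24, |Patch 2| = 32, |Patch 1∩Patch 2| = 4.
|Patch 1 △ Patch 2| = |Patch 1| + |Patch 2| − 2·|Patch 1∩Patch 2| = 24 + 32 − 8 = 48.00.

48.00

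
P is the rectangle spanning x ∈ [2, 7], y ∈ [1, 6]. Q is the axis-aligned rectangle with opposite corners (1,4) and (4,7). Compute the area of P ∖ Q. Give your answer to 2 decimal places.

21.00

|P∩Q|: x∈[2,4], y∈[4,6] → 2·2 = 4.
|P| = 25.
|P ∖ Q| = |P| − |P∩Q| = 25 − 4 = 21.00.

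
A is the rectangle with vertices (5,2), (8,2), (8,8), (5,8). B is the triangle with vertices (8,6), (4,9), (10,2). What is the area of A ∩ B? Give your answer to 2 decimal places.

The intersection is the polygon with vertices (8,4.333), (5,7.833), (5,8), (5.333,8), (8,6).
By the shoelace formula its area is 3.08.

3.08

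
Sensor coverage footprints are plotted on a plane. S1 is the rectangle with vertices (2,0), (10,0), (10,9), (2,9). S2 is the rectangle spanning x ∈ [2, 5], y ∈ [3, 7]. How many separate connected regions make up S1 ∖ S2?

S1 ∖ S2 is a single connected region.

1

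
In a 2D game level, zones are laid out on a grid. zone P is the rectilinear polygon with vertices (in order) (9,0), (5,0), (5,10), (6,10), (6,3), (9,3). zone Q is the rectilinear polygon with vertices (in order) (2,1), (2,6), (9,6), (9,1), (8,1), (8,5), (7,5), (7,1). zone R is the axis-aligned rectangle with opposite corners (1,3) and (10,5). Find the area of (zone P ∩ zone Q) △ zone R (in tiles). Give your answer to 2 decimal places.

23.00

|zone P ∩ zone Q| = 9.
|(zone P ∩ zone Q) ∩ zone R| = 2.
|(zone P ∩ zone Q) △ zone R| = 9 + 18 − 4 = 23.00.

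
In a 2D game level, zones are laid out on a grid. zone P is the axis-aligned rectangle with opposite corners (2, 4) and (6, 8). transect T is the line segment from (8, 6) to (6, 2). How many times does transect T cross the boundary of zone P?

The segment lies entirely outside zone P and never meets its boundary.

0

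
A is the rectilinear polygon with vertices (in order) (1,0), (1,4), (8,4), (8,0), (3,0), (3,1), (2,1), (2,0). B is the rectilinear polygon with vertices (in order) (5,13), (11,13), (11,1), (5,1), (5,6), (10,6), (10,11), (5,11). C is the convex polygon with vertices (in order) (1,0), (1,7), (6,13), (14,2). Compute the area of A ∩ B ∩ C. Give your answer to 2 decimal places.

8.98

The intersection is the polygon with vertices (8,1.077), (7.5,1), (5,1), (5,4), (8,4).
By the shoelace formula its area is 8.98.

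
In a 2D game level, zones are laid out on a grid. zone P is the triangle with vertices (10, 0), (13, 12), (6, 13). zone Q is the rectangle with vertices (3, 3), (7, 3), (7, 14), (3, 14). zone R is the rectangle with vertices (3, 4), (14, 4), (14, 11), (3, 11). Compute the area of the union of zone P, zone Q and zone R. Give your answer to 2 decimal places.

By inclusion–exclusion:
Individual areas: |zone P| = 43.5, |zone Q| = 44, |zone R| = 77.
|zone P∩zone Q| = 1.5536.
|zone P∩zone R| = 29.2788.
|zone Q∩zone R|: x∈[3,7], y∈[4,11] → 4·7 = 28.
|zone P∩zone Q∩zone R| = 0.2404.
|zone P ∪ zone Q ∪ zone R| = 164.5 − 58.8324 + 0.2404 = 105.91.

105.91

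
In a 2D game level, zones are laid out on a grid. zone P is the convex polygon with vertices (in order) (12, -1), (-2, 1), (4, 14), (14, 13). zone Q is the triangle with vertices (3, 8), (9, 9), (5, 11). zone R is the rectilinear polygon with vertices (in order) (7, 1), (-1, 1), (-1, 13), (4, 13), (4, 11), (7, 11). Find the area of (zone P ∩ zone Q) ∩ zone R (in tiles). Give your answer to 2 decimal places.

The region (zone P ∩ zone Q) ∩ zone R is the polygon with vertices (7,10), (7,8.667), (3,8), (5,11).
By the shoelace formula its area is 6.67.

6.67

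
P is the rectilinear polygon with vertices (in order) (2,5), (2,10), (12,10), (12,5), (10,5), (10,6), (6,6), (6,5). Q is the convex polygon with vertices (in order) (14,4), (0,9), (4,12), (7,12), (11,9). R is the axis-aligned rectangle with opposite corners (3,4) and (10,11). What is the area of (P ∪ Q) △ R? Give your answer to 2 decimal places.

36.66

|P ∪ Q| = 62.5714.
|(P ∪ Q) ∩ R| = 37.4571.
|(P ∪ Q) △ R| = 62.5714 + 49 − 74.9143 = 36.66.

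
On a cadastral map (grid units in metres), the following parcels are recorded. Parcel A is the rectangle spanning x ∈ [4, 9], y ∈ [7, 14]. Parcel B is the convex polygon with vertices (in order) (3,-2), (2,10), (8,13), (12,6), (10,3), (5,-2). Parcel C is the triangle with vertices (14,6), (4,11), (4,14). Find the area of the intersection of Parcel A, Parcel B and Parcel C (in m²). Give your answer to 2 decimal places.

The intersection is the polygon with vertices (6.308,12.154), (9,10), (9,8.5), (4,11).
By the shoelace formula its area is 7.79.

7.79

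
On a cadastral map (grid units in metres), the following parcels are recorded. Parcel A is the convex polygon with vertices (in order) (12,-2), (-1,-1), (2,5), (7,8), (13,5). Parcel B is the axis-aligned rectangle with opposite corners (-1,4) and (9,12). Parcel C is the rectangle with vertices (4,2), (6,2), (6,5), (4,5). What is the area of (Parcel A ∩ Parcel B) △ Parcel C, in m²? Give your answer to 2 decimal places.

|Parcel A ∩ Parcel B| = 19.75.
|(Parcel A ∩ Parcel B) ∩ Parcel C| = 2.
|(Parcel A ∩ Parcel B) △ Parcel C| = 19.75 + 6 − 4 = 21.75.

21.75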